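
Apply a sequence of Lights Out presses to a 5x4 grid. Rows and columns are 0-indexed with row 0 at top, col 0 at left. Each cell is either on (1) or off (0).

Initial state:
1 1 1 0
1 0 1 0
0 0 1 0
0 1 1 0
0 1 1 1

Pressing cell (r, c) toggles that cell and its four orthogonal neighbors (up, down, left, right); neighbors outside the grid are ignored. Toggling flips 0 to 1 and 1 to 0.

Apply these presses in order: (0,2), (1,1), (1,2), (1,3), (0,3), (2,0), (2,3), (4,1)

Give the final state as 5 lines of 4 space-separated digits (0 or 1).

Answer: 1 1 0 1
1 0 1 0
1 0 1 0
1 0 1 1
1 0 0 1

Derivation:
After press 1 at (0,2):
1 0 0 1
1 0 0 0
0 0 1 0
0 1 1 0
0 1 1 1

After press 2 at (1,1):
1 1 0 1
0 1 1 0
0 1 1 0
0 1 1 0
0 1 1 1

After press 3 at (1,2):
1 1 1 1
0 0 0 1
0 1 0 0
0 1 1 0
0 1 1 1

After press 4 at (1,3):
1 1 1 0
0 0 1 0
0 1 0 1
0 1 1 0
0 1 1 1

After press 5 at (0,3):
1 1 0 1
0 0 1 1
0 1 0 1
0 1 1 0
0 1 1 1

After press 6 at (2,0):
1 1 0 1
1 0 1 1
1 0 0 1
1 1 1 0
0 1 1 1

After press 7 at (2,3):
1 1 0 1
1 0 1 0
1 0 1 0
1 1 1 1
0 1 1 1

After press 8 at (4,1):
1 1 0 1
1 0 1 0
1 0 1 0
1 0 1 1
1 0 0 1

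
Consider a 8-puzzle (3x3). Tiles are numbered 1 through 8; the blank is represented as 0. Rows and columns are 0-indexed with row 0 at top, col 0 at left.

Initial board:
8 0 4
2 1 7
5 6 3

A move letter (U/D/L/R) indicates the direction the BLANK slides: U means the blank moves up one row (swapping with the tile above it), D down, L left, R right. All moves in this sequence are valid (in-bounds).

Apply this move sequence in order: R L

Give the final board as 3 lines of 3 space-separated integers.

After move 1 (R):
8 4 0
2 1 7
5 6 3

After move 2 (L):
8 0 4
2 1 7
5 6 3

Answer: 8 0 4
2 1 7
5 6 3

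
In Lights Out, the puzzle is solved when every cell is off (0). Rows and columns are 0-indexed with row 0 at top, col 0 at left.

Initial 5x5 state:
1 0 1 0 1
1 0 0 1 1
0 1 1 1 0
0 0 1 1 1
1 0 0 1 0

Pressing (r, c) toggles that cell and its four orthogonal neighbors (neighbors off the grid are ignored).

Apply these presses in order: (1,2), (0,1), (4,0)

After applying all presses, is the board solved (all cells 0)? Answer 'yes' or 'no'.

After press 1 at (1,2):
1 0 0 0 1
1 1 1 0 1
0 1 0 1 0
0 0 1 1 1
1 0 0 1 0

After press 2 at (0,1):
0 1 1 0 1
1 0 1 0 1
0 1 0 1 0
0 0 1 1 1
1 0 0 1 0

After press 3 at (4,0):
0 1 1 0 1
1 0 1 0 1
0 1 0 1 0
1 0 1 1 1
0 1 0 1 0

Lights still on: 14

Answer: no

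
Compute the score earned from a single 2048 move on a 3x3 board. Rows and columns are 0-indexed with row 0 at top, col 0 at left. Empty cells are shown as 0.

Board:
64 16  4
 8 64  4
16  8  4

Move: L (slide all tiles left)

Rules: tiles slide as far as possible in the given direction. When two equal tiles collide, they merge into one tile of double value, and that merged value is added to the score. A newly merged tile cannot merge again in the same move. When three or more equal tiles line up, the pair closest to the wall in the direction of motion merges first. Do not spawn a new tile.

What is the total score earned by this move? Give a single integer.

Slide left:
row 0: [64, 16, 4] -> [64, 16, 4]  score +0 (running 0)
row 1: [8, 64, 4] -> [8, 64, 4]  score +0 (running 0)
row 2: [16, 8, 4] -> [16, 8, 4]  score +0 (running 0)
Board after move:
64 16  4
 8 64  4
16  8  4

Answer: 0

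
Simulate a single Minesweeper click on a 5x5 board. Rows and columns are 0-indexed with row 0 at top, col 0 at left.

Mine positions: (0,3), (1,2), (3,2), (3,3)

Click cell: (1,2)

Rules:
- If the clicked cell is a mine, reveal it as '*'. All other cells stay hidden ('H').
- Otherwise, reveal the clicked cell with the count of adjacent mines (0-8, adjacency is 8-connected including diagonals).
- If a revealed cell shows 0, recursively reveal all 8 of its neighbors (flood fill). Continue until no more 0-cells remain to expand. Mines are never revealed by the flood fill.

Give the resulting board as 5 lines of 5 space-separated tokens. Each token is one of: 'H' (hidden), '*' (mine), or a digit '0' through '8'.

H H H H H
H H * H H
H H H H H
H H H H H
H H H H H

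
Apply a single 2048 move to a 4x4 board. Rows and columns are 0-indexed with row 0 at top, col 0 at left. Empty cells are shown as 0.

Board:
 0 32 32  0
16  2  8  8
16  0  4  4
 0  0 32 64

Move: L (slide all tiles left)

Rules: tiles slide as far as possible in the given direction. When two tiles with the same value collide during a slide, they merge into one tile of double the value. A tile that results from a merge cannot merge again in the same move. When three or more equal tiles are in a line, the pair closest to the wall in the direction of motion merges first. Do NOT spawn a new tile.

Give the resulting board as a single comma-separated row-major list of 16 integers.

Answer: 64, 0, 0, 0, 16, 2, 16, 0, 16, 8, 0, 0, 32, 64, 0, 0

Derivation:
Slide left:
row 0: [0, 32, 32, 0] -> [64, 0, 0, 0]
row 1: [16, 2, 8, 8] -> [16, 2, 16, 0]
row 2: [16, 0, 4, 4] -> [16, 8, 0, 0]
row 3: [0, 0, 32, 64] -> [32, 64, 0, 0]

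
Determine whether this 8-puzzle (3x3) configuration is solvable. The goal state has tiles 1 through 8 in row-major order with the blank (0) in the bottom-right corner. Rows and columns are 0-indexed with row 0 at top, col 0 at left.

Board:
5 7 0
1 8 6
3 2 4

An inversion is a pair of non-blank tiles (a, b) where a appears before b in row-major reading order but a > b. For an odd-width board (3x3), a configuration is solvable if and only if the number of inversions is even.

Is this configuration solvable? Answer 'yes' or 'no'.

Answer: no

Derivation:
Inversions (pairs i<j in row-major order where tile[i] > tile[j] > 0): 17
17 is odd, so the puzzle is not solvable.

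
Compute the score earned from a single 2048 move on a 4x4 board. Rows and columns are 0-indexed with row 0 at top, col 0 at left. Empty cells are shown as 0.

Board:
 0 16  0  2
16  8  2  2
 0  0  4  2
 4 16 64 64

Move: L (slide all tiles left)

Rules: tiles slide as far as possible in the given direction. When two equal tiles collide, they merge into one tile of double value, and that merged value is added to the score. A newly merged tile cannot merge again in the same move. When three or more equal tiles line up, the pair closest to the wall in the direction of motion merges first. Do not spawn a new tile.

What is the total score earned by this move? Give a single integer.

Answer: 132

Derivation:
Slide left:
row 0: [0, 16, 0, 2] -> [16, 2, 0, 0]  score +0 (running 0)
row 1: [16, 8, 2, 2] -> [16, 8, 4, 0]  score +4 (running 4)
row 2: [0, 0, 4, 2] -> [4, 2, 0, 0]  score +0 (running 4)
row 3: [4, 16, 64, 64] -> [4, 16, 128, 0]  score +128 (running 132)
Board after move:
 16   2   0   0
 16   8   4   0
  4   2   0   0
  4  16 128   0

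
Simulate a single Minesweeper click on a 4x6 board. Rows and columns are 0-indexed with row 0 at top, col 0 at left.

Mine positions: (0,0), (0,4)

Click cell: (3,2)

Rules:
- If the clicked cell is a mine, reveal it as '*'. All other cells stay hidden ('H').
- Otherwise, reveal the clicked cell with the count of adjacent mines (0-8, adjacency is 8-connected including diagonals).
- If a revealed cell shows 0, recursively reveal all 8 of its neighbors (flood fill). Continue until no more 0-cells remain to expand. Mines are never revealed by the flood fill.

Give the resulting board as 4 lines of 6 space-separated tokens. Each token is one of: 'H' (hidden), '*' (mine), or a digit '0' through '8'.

H 1 0 1 H H
1 1 0 1 1 1
0 0 0 0 0 0
0 0 0 0 0 0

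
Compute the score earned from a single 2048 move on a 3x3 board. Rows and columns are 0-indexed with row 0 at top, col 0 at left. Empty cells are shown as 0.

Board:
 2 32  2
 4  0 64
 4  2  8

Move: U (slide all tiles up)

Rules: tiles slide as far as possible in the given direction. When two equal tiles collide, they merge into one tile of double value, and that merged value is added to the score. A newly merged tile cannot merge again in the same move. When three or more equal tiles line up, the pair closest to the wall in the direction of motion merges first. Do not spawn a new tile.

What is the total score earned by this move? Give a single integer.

Slide up:
col 0: [2, 4, 4] -> [2, 8, 0]  score +8 (running 8)
col 1: [32, 0, 2] -> [32, 2, 0]  score +0 (running 8)
col 2: [2, 64, 8] -> [2, 64, 8]  score +0 (running 8)
Board after move:
 2 32  2
 8  2 64
 0  0  8

Answer: 8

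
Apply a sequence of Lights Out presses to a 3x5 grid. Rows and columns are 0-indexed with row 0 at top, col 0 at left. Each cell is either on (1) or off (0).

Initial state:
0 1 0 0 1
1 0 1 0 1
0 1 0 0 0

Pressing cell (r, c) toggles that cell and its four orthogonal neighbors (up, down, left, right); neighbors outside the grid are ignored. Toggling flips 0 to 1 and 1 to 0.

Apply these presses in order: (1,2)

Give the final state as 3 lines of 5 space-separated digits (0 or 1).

Answer: 0 1 1 0 1
1 1 0 1 1
0 1 1 0 0

Derivation:
After press 1 at (1,2):
0 1 1 0 1
1 1 0 1 1
0 1 1 0 0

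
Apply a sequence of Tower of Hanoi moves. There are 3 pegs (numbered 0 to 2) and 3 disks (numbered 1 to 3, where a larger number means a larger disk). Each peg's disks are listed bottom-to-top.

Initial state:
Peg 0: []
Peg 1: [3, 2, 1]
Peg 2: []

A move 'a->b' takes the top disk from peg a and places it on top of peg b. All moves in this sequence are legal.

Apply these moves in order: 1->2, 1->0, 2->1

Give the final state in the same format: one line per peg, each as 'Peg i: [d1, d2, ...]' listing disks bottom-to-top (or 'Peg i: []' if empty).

After move 1 (1->2):
Peg 0: []
Peg 1: [3, 2]
Peg 2: [1]

After move 2 (1->0):
Peg 0: [2]
Peg 1: [3]
Peg 2: [1]

After move 3 (2->1):
Peg 0: [2]
Peg 1: [3, 1]
Peg 2: []

Answer: Peg 0: [2]
Peg 1: [3, 1]
Peg 2: []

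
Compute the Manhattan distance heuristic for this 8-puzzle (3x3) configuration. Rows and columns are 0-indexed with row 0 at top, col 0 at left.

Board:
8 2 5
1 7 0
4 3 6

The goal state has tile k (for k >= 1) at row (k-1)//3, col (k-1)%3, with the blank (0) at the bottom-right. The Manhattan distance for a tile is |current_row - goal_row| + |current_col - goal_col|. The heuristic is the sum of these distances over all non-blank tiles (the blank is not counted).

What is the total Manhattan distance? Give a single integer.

Answer: 13

Derivation:
Tile 8: at (0,0), goal (2,1), distance |0-2|+|0-1| = 3
Tile 2: at (0,1), goal (0,1), distance |0-0|+|1-1| = 0
Tile 5: at (0,2), goal (1,1), distance |0-1|+|2-1| = 2
Tile 1: at (1,0), goal (0,0), distance |1-0|+|0-0| = 1
Tile 7: at (1,1), goal (2,0), distance |1-2|+|1-0| = 2
Tile 4: at (2,0), goal (1,0), distance |2-1|+|0-0| = 1
Tile 3: at (2,1), goal (0,2), distance |2-0|+|1-2| = 3
Tile 6: at (2,2), goal (1,2), distance |2-1|+|2-2| = 1
Sum: 3 + 0 + 2 + 1 + 2 + 1 + 3 + 1 = 13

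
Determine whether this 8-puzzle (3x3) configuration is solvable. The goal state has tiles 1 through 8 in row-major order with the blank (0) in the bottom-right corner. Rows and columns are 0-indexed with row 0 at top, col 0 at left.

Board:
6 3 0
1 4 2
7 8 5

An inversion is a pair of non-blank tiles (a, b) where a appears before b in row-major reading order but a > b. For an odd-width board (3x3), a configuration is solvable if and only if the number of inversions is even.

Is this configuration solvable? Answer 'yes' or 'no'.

Answer: yes

Derivation:
Inversions (pairs i<j in row-major order where tile[i] > tile[j] > 0): 10
10 is even, so the puzzle is solvable.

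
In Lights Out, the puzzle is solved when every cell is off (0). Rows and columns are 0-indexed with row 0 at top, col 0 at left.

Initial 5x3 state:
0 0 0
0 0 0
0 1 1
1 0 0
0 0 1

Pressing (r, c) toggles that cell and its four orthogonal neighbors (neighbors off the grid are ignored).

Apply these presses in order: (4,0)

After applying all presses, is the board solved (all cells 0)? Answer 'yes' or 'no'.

After press 1 at (4,0):
0 0 0
0 0 0
0 1 1
0 0 0
1 1 1

Lights still on: 5

Answer: no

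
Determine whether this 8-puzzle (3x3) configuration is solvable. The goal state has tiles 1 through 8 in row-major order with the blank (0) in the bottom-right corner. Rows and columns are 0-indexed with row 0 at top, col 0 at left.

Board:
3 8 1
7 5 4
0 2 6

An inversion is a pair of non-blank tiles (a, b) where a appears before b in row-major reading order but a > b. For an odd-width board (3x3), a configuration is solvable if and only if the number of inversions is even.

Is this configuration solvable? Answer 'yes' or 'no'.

Inversions (pairs i<j in row-major order where tile[i] > tile[j] > 0): 15
15 is odd, so the puzzle is not solvable.

Answer: no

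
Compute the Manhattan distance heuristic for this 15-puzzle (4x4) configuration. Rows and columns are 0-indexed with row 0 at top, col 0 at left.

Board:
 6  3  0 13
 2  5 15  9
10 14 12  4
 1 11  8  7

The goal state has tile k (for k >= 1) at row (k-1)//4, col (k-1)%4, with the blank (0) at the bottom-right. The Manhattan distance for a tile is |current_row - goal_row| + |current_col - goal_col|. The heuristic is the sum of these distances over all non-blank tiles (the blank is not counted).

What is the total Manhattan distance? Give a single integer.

Tile 6: (0,0)->(1,1) = 2
Tile 3: (0,1)->(0,2) = 1
Tile 13: (0,3)->(3,0) = 6
Tile 2: (1,0)->(0,1) = 2
Tile 5: (1,1)->(1,0) = 1
Tile 15: (1,2)->(3,2) = 2
Tile 9: (1,3)->(2,0) = 4
Tile 10: (2,0)->(2,1) = 1
Tile 14: (2,1)->(3,1) = 1
Tile 12: (2,2)->(2,3) = 1
Tile 4: (2,3)->(0,3) = 2
Tile 1: (3,0)->(0,0) = 3
Tile 11: (3,1)->(2,2) = 2
Tile 8: (3,2)->(1,3) = 3
Tile 7: (3,3)->(1,2) = 3
Sum: 2 + 1 + 6 + 2 + 1 + 2 + 4 + 1 + 1 + 1 + 2 + 3 + 2 + 3 + 3 = 34

Answer: 34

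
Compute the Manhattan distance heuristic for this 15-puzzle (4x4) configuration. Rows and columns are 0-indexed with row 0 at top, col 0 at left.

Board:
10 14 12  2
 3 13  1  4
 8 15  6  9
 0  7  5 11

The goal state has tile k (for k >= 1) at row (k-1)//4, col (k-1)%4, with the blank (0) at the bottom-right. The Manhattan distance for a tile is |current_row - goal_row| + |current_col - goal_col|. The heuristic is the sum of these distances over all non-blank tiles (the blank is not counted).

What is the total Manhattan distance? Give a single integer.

Answer: 41

Derivation:
Tile 10: (0,0)->(2,1) = 3
Tile 14: (0,1)->(3,1) = 3
Tile 12: (0,2)->(2,3) = 3
Tile 2: (0,3)->(0,1) = 2
Tile 3: (1,0)->(0,2) = 3
Tile 13: (1,1)->(3,0) = 3
Tile 1: (1,2)->(0,0) = 3
Tile 4: (1,3)->(0,3) = 1
Tile 8: (2,0)->(1,3) = 4
Tile 15: (2,1)->(3,2) = 2
Tile 6: (2,2)->(1,1) = 2
Tile 9: (2,3)->(2,0) = 3
Tile 7: (3,1)->(1,2) = 3
Tile 5: (3,2)->(1,0) = 4
Tile 11: (3,3)->(2,2) = 2
Sum: 3 + 3 + 3 + 2 + 3 + 3 + 3 + 1 + 4 + 2 + 2 + 3 + 3 + 4 + 2 = 41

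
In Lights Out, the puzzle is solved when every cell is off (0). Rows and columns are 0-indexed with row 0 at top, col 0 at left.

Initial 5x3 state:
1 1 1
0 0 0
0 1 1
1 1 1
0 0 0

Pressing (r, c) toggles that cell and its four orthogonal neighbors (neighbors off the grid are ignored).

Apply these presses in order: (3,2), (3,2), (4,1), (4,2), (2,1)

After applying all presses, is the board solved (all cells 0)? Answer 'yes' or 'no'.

Answer: no

Derivation:
After press 1 at (3,2):
1 1 1
0 0 0
0 1 0
1 0 0
0 0 1

After press 2 at (3,2):
1 1 1
0 0 0
0 1 1
1 1 1
0 0 0

After press 3 at (4,1):
1 1 1
0 0 0
0 1 1
1 0 1
1 1 1

After press 4 at (4,2):
1 1 1
0 0 0
0 1 1
1 0 0
1 0 0

After press 5 at (2,1):
1 1 1
0 1 0
1 0 0
1 1 0
1 0 0

Lights still on: 8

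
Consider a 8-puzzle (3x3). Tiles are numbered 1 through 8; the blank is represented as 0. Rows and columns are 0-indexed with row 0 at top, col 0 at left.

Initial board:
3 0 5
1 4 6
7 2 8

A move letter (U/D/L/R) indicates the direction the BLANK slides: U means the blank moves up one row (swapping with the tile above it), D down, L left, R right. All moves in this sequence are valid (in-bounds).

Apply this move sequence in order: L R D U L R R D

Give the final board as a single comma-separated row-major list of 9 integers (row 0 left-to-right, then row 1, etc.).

After move 1 (L):
0 3 5
1 4 6
7 2 8

After move 2 (R):
3 0 5
1 4 6
7 2 8

After move 3 (D):
3 4 5
1 0 6
7 2 8

After move 4 (U):
3 0 5
1 4 6
7 2 8

After move 5 (L):
0 3 5
1 4 6
7 2 8

After move 6 (R):
3 0 5
1 4 6
7 2 8

After move 7 (R):
3 5 0
1 4 6
7 2 8

After move 8 (D):
3 5 6
1 4 0
7 2 8

Answer: 3, 5, 6, 1, 4, 0, 7, 2, 8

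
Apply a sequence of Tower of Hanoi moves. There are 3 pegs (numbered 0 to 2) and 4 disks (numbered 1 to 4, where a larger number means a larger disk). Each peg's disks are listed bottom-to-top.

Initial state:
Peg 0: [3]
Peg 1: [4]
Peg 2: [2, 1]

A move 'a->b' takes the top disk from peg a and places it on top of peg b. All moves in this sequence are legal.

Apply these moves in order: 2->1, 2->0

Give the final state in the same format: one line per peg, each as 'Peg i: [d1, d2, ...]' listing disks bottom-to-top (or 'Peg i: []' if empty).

Answer: Peg 0: [3, 2]
Peg 1: [4, 1]
Peg 2: []

Derivation:
After move 1 (2->1):
Peg 0: [3]
Peg 1: [4, 1]
Peg 2: [2]

After move 2 (2->0):
Peg 0: [3, 2]
Peg 1: [4, 1]
Peg 2: []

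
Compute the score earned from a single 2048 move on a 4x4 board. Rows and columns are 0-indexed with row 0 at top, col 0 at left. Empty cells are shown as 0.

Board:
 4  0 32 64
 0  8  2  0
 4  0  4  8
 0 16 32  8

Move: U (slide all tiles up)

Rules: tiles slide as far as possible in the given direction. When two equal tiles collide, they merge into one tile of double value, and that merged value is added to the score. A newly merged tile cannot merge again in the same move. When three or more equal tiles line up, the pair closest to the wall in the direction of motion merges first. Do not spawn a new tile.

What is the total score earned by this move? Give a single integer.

Slide up:
col 0: [4, 0, 4, 0] -> [8, 0, 0, 0]  score +8 (running 8)
col 1: [0, 8, 0, 16] -> [8, 16, 0, 0]  score +0 (running 8)
col 2: [32, 2, 4, 32] -> [32, 2, 4, 32]  score +0 (running 8)
col 3: [64, 0, 8, 8] -> [64, 16, 0, 0]  score +16 (running 24)
Board after move:
 8  8 32 64
 0 16  2 16
 0  0  4  0
 0  0 32  0

Answer: 24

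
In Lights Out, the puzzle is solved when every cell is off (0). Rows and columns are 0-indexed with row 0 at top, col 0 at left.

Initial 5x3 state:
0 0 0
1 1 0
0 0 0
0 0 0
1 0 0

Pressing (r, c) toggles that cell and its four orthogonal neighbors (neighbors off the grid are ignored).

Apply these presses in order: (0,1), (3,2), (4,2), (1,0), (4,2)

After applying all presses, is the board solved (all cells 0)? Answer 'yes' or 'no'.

Answer: no

Derivation:
After press 1 at (0,1):
1 1 1
1 0 0
0 0 0
0 0 0
1 0 0

After press 2 at (3,2):
1 1 1
1 0 0
0 0 1
0 1 1
1 0 1

After press 3 at (4,2):
1 1 1
1 0 0
0 0 1
0 1 0
1 1 0

After press 4 at (1,0):
0 1 1
0 1 0
1 0 1
0 1 0
1 1 0

After press 5 at (4,2):
0 1 1
0 1 0
1 0 1
0 1 1
1 0 1

Lights still on: 9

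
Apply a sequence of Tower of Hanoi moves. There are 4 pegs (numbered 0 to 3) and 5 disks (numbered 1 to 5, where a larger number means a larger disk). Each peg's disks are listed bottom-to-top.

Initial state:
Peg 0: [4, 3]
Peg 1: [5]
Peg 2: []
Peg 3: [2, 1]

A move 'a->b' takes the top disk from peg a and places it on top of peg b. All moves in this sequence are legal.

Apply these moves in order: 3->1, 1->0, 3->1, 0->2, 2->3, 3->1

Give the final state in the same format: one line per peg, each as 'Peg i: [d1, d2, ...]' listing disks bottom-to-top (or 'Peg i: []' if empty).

Answer: Peg 0: [4, 3]
Peg 1: [5, 2, 1]
Peg 2: []
Peg 3: []

Derivation:
After move 1 (3->1):
Peg 0: [4, 3]
Peg 1: [5, 1]
Peg 2: []
Peg 3: [2]

After move 2 (1->0):
Peg 0: [4, 3, 1]
Peg 1: [5]
Peg 2: []
Peg 3: [2]

After move 3 (3->1):
Peg 0: [4, 3, 1]
Peg 1: [5, 2]
Peg 2: []
Peg 3: []

After move 4 (0->2):
Peg 0: [4, 3]
Peg 1: [5, 2]
Peg 2: [1]
Peg 3: []

After move 5 (2->3):
Peg 0: [4, 3]
Peg 1: [5, 2]
Peg 2: []
Peg 3: [1]

After move 6 (3->1):
Peg 0: [4, 3]
Peg 1: [5, 2, 1]
Peg 2: []
Peg 3: []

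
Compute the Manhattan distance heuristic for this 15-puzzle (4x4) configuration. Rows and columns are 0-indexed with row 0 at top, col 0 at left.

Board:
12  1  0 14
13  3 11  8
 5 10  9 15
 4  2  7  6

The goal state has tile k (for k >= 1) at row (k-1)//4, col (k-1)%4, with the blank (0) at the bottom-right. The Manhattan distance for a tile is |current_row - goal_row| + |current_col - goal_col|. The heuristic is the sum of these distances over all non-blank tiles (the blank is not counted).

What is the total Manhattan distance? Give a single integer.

Tile 12: at (0,0), goal (2,3), distance |0-2|+|0-3| = 5
Tile 1: at (0,1), goal (0,0), distance |0-0|+|1-0| = 1
Tile 14: at (0,3), goal (3,1), distance |0-3|+|3-1| = 5
Tile 13: at (1,0), goal (3,0), distance |1-3|+|0-0| = 2
Tile 3: at (1,1), goal (0,2), distance |1-0|+|1-2| = 2
Tile 11: at (1,2), goal (2,2), distance |1-2|+|2-2| = 1
Tile 8: at (1,3), goal (1,3), distance |1-1|+|3-3| = 0
Tile 5: at (2,0), goal (1,0), distance |2-1|+|0-0| = 1
Tile 10: at (2,1), goal (2,1), distance |2-2|+|1-1| = 0
Tile 9: at (2,2), goal (2,0), distance |2-2|+|2-0| = 2
Tile 15: at (2,3), goal (3,2), distance |2-3|+|3-2| = 2
Tile 4: at (3,0), goal (0,3), distance |3-0|+|0-3| = 6
Tile 2: at (3,1), goal (0,1), distance |3-0|+|1-1| = 3
Tile 7: at (3,2), goal (1,2), distance |3-1|+|2-2| = 2
Tile 6: at (3,3), goal (1,1), distance |3-1|+|3-1| = 4
Sum: 5 + 1 + 5 + 2 + 2 + 1 + 0 + 1 + 0 + 2 + 2 + 6 + 3 + 2 + 4 = 36

Answer: 36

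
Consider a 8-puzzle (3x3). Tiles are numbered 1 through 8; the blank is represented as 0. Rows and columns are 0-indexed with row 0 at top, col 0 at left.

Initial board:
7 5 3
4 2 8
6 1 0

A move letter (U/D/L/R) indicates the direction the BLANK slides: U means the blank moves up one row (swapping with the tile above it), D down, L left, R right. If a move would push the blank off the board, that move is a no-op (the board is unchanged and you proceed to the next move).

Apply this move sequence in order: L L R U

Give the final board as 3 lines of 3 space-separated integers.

Answer: 7 5 3
4 0 8
6 2 1

Derivation:
After move 1 (L):
7 5 3
4 2 8
6 0 1

After move 2 (L):
7 5 3
4 2 8
0 6 1

After move 3 (R):
7 5 3
4 2 8
6 0 1

After move 4 (U):
7 5 3
4 0 8
6 2 1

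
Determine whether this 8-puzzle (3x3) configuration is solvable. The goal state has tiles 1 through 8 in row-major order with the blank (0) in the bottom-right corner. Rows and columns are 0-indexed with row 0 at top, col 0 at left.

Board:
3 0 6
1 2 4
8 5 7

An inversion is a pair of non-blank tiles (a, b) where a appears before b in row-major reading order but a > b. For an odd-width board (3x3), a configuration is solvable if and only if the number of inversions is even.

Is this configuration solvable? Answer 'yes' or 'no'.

Answer: yes

Derivation:
Inversions (pairs i<j in row-major order where tile[i] > tile[j] > 0): 8
8 is even, so the puzzle is solvable.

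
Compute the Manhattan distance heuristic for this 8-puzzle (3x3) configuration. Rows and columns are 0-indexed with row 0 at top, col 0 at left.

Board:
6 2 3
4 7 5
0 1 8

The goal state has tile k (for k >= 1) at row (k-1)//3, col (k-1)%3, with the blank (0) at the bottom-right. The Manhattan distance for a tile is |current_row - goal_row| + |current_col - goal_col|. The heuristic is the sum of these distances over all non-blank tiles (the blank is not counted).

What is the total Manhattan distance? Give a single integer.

Answer: 10

Derivation:
Tile 6: (0,0)->(1,2) = 3
Tile 2: (0,1)->(0,1) = 0
Tile 3: (0,2)->(0,2) = 0
Tile 4: (1,0)->(1,0) = 0
Tile 7: (1,1)->(2,0) = 2
Tile 5: (1,2)->(1,1) = 1
Tile 1: (2,1)->(0,0) = 3
Tile 8: (2,2)->(2,1) = 1
Sum: 3 + 0 + 0 + 0 + 2 + 1 + 3 + 1 = 10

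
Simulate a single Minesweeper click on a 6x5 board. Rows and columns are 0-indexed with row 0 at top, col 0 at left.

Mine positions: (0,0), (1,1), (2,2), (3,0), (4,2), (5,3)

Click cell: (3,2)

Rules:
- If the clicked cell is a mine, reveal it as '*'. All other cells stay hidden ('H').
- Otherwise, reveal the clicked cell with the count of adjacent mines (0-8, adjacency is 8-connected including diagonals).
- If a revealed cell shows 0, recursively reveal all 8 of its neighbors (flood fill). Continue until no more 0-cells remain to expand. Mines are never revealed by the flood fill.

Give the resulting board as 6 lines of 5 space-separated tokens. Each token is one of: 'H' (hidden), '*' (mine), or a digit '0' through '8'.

H H H H H
H H H H H
H H H H H
H H 2 H H
H H H H H
H H H H H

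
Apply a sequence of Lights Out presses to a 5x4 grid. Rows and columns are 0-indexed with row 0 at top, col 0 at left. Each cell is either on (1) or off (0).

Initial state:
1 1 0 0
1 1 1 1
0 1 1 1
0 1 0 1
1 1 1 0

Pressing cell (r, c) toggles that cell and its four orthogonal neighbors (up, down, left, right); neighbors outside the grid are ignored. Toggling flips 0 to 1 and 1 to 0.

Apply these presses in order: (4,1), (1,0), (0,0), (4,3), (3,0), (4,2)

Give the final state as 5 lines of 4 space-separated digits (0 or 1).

Answer: 1 0 0 0
1 0 1 1
0 1 1 1
1 1 1 0
1 1 0 0

Derivation:
After press 1 at (4,1):
1 1 0 0
1 1 1 1
0 1 1 1
0 0 0 1
0 0 0 0

After press 2 at (1,0):
0 1 0 0
0 0 1 1
1 1 1 1
0 0 0 1
0 0 0 0

After press 3 at (0,0):
1 0 0 0
1 0 1 1
1 1 1 1
0 0 0 1
0 0 0 0

After press 4 at (4,3):
1 0 0 0
1 0 1 1
1 1 1 1
0 0 0 0
0 0 1 1

After press 5 at (3,0):
1 0 0 0
1 0 1 1
0 1 1 1
1 1 0 0
1 0 1 1

After press 6 at (4,2):
1 0 0 0
1 0 1 1
0 1 1 1
1 1 1 0
1 1 0 0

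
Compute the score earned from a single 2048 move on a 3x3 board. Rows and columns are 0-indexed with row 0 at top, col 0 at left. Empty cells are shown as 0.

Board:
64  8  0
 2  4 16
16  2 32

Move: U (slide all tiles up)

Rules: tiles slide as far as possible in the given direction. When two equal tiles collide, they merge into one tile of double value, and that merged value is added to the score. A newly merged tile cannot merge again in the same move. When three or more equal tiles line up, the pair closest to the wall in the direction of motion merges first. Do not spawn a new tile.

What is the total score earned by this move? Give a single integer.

Answer: 0

Derivation:
Slide up:
col 0: [64, 2, 16] -> [64, 2, 16]  score +0 (running 0)
col 1: [8, 4, 2] -> [8, 4, 2]  score +0 (running 0)
col 2: [0, 16, 32] -> [16, 32, 0]  score +0 (running 0)
Board after move:
64  8 16
 2  4 32
16  2  0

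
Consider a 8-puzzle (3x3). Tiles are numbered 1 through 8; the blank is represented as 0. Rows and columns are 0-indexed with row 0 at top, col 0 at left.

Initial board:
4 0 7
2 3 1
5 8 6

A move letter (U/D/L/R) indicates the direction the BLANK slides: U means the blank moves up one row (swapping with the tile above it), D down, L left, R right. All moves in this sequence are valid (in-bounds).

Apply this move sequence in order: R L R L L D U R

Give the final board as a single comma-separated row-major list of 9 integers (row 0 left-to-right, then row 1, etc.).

Answer: 4, 0, 7, 2, 3, 1, 5, 8, 6

Derivation:
After move 1 (R):
4 7 0
2 3 1
5 8 6

After move 2 (L):
4 0 7
2 3 1
5 8 6

After move 3 (R):
4 7 0
2 3 1
5 8 6

After move 4 (L):
4 0 7
2 3 1
5 8 6

After move 5 (L):
0 4 7
2 3 1
5 8 6

After move 6 (D):
2 4 7
0 3 1
5 8 6

After move 7 (U):
0 4 7
2 3 1
5 8 6

After move 8 (R):
4 0 7
2 3 1
5 8 6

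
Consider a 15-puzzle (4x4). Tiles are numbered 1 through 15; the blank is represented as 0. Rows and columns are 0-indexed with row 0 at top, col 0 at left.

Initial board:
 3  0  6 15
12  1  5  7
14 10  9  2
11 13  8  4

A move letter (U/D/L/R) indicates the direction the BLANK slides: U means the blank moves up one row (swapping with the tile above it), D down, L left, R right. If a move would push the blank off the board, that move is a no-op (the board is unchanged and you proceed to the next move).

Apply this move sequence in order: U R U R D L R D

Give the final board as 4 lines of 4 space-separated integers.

Answer:  3  6 15  7
12  1  5  2
14 10  9  0
11 13  8  4

Derivation:
After move 1 (U):
 3  0  6 15
12  1  5  7
14 10  9  2
11 13  8  4

After move 2 (R):
 3  6  0 15
12  1  5  7
14 10  9  2
11 13  8  4

After move 3 (U):
 3  6  0 15
12  1  5  7
14 10  9  2
11 13  8  4

After move 4 (R):
 3  6 15  0
12  1  5  7
14 10  9  2
11 13  8  4

After move 5 (D):
 3  6 15  7
12  1  5  0
14 10  9  2
11 13  8  4

After move 6 (L):
 3  6 15  7
12  1  0  5
14 10  9  2
11 13  8  4

After move 7 (R):
 3  6 15  7
12  1  5  0
14 10  9  2
11 13  8  4

After move 8 (D):
 3  6 15  7
12  1  5  2
14 10  9  0
11 13  8  4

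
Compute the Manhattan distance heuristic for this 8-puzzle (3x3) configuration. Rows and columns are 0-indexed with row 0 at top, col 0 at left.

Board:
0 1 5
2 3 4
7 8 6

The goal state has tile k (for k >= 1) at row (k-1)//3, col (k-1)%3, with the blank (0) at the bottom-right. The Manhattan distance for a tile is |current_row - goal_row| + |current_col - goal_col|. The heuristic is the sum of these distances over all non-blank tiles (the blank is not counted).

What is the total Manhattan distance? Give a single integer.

Answer: 10

Derivation:
Tile 1: (0,1)->(0,0) = 1
Tile 5: (0,2)->(1,1) = 2
Tile 2: (1,0)->(0,1) = 2
Tile 3: (1,1)->(0,2) = 2
Tile 4: (1,2)->(1,0) = 2
Tile 7: (2,0)->(2,0) = 0
Tile 8: (2,1)->(2,1) = 0
Tile 6: (2,2)->(1,2) = 1
Sum: 1 + 2 + 2 + 2 + 2 + 0 + 0 + 1 = 10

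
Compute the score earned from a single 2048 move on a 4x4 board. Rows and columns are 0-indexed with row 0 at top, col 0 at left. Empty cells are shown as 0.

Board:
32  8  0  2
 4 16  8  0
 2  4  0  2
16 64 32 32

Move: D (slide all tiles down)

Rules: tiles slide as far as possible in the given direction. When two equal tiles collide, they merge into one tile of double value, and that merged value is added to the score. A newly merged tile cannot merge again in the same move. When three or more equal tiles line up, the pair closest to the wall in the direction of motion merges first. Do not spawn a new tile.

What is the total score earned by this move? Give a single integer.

Answer: 4

Derivation:
Slide down:
col 0: [32, 4, 2, 16] -> [32, 4, 2, 16]  score +0 (running 0)
col 1: [8, 16, 4, 64] -> [8, 16, 4, 64]  score +0 (running 0)
col 2: [0, 8, 0, 32] -> [0, 0, 8, 32]  score +0 (running 0)
col 3: [2, 0, 2, 32] -> [0, 0, 4, 32]  score +4 (running 4)
Board after move:
32  8  0  0
 4 16  0  0
 2  4  8  4
16 64 32 32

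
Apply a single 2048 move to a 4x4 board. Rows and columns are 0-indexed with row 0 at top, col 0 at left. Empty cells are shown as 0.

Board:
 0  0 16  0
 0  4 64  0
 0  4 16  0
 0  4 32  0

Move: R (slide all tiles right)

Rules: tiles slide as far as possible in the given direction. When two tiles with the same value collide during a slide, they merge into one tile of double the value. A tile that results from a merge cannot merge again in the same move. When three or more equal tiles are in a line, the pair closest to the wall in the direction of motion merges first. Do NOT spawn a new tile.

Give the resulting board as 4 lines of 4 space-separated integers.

Slide right:
row 0: [0, 0, 16, 0] -> [0, 0, 0, 16]
row 1: [0, 4, 64, 0] -> [0, 0, 4, 64]
row 2: [0, 4, 16, 0] -> [0, 0, 4, 16]
row 3: [0, 4, 32, 0] -> [0, 0, 4, 32]

Answer:  0  0  0 16
 0  0  4 64
 0  0  4 16
 0  0  4 32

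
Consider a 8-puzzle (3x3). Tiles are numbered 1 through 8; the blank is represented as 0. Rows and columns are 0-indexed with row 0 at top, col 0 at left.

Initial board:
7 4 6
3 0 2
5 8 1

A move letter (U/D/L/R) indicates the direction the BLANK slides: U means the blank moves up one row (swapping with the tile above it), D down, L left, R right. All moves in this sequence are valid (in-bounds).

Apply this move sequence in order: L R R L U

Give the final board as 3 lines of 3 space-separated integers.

Answer: 7 0 6
3 4 2
5 8 1

Derivation:
After move 1 (L):
7 4 6
0 3 2
5 8 1

After move 2 (R):
7 4 6
3 0 2
5 8 1

After move 3 (R):
7 4 6
3 2 0
5 8 1

After move 4 (L):
7 4 6
3 0 2
5 8 1

After move 5 (U):
7 0 6
3 4 2
5 8 1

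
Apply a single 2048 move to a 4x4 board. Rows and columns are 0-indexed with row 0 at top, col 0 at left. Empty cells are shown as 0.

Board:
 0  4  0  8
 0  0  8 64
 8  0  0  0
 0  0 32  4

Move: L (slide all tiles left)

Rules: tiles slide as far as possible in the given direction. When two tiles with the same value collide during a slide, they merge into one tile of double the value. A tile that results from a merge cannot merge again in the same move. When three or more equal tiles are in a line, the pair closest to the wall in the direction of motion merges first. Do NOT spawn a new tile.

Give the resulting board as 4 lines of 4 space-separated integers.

Answer:  4  8  0  0
 8 64  0  0
 8  0  0  0
32  4  0  0

Derivation:
Slide left:
row 0: [0, 4, 0, 8] -> [4, 8, 0, 0]
row 1: [0, 0, 8, 64] -> [8, 64, 0, 0]
row 2: [8, 0, 0, 0] -> [8, 0, 0, 0]
row 3: [0, 0, 32, 4] -> [32, 4, 0, 0]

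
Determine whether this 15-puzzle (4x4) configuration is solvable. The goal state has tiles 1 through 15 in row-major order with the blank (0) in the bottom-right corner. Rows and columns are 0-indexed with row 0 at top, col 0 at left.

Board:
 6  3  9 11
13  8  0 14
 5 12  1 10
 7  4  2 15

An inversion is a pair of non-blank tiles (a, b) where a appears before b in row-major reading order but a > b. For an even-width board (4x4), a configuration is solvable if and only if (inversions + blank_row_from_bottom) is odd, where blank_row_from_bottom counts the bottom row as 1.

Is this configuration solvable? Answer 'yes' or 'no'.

Inversions: 54
Blank is in row 1 (0-indexed from top), which is row 3 counting from the bottom (bottom = 1).
54 + 3 = 57, which is odd, so the puzzle is solvable.

Answer: yes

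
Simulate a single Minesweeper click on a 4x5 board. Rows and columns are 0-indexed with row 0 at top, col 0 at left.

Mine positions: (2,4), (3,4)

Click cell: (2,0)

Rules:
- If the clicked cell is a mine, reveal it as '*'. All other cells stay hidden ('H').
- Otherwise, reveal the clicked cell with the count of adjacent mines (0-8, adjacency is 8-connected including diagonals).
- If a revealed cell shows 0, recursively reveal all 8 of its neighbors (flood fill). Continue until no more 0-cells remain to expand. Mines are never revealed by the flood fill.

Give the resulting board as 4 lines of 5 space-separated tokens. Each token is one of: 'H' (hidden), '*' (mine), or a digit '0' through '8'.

0 0 0 0 0
0 0 0 1 1
0 0 0 2 H
0 0 0 2 H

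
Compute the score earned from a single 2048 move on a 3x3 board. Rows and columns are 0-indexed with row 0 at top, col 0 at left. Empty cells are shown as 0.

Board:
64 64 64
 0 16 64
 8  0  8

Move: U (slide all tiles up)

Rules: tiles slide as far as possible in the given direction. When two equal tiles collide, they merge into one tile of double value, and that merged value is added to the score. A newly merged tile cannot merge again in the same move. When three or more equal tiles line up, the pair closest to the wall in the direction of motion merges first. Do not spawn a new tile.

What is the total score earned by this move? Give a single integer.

Answer: 128

Derivation:
Slide up:
col 0: [64, 0, 8] -> [64, 8, 0]  score +0 (running 0)
col 1: [64, 16, 0] -> [64, 16, 0]  score +0 (running 0)
col 2: [64, 64, 8] -> [128, 8, 0]  score +128 (running 128)
Board after move:
 64  64 128
  8  16   8
  0   0   0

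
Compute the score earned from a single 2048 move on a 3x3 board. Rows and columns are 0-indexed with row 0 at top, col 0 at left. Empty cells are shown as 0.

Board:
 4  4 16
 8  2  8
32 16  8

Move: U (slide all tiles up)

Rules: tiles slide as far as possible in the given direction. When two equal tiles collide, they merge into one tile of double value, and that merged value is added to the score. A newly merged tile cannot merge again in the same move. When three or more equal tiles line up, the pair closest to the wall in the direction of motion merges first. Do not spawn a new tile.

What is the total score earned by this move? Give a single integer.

Answer: 16

Derivation:
Slide up:
col 0: [4, 8, 32] -> [4, 8, 32]  score +0 (running 0)
col 1: [4, 2, 16] -> [4, 2, 16]  score +0 (running 0)
col 2: [16, 8, 8] -> [16, 16, 0]  score +16 (running 16)
Board after move:
 4  4 16
 8  2 16
32 16  0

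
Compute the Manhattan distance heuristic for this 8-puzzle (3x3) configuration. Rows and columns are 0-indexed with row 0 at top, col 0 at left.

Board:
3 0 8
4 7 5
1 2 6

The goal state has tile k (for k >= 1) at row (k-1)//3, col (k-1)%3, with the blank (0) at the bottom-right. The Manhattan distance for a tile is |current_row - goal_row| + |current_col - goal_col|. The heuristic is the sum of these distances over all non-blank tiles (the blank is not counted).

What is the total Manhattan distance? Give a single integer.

Tile 3: (0,0)->(0,2) = 2
Tile 8: (0,2)->(2,1) = 3
Tile 4: (1,0)->(1,0) = 0
Tile 7: (1,1)->(2,0) = 2
Tile 5: (1,2)->(1,1) = 1
Tile 1: (2,0)->(0,0) = 2
Tile 2: (2,1)->(0,1) = 2
Tile 6: (2,2)->(1,2) = 1
Sum: 2 + 3 + 0 + 2 + 1 + 2 + 2 + 1 = 13

Answer: 13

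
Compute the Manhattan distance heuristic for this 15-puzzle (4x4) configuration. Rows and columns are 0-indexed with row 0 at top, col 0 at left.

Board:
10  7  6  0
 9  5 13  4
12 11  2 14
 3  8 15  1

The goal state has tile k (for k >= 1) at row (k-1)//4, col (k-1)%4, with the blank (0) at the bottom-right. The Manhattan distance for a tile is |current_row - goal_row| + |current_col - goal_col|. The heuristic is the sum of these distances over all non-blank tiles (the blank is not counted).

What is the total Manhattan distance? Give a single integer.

Answer: 39

Derivation:
Tile 10: (0,0)->(2,1) = 3
Tile 7: (0,1)->(1,2) = 2
Tile 6: (0,2)->(1,1) = 2
Tile 9: (1,0)->(2,0) = 1
Tile 5: (1,1)->(1,0) = 1
Tile 13: (1,2)->(3,0) = 4
Tile 4: (1,3)->(0,3) = 1
Tile 12: (2,0)->(2,3) = 3
Tile 11: (2,1)->(2,2) = 1
Tile 2: (2,2)->(0,1) = 3
Tile 14: (2,3)->(3,1) = 3
Tile 3: (3,0)->(0,2) = 5
Tile 8: (3,1)->(1,3) = 4
Tile 15: (3,2)->(3,2) = 0
Tile 1: (3,3)->(0,0) = 6
Sum: 3 + 2 + 2 + 1 + 1 + 4 + 1 + 3 + 1 + 3 + 3 + 5 + 4 + 0 + 6 = 39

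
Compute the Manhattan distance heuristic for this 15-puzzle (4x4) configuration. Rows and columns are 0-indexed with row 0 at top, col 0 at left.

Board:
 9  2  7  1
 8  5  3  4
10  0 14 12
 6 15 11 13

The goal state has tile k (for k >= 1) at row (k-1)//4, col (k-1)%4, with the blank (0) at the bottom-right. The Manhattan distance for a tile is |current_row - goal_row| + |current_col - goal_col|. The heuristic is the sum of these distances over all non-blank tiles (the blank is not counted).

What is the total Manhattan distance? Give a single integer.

Tile 9: (0,0)->(2,0) = 2
Tile 2: (0,1)->(0,1) = 0
Tile 7: (0,2)->(1,2) = 1
Tile 1: (0,3)->(0,0) = 3
Tile 8: (1,0)->(1,3) = 3
Tile 5: (1,1)->(1,0) = 1
Tile 3: (1,2)->(0,2) = 1
Tile 4: (1,3)->(0,3) = 1
Tile 10: (2,0)->(2,1) = 1
Tile 14: (2,2)->(3,1) = 2
Tile 12: (2,3)->(2,3) = 0
Tile 6: (3,0)->(1,1) = 3
Tile 15: (3,1)->(3,2) = 1
Tile 11: (3,2)->(2,2) = 1
Tile 13: (3,3)->(3,0) = 3
Sum: 2 + 0 + 1 + 3 + 3 + 1 + 1 + 1 + 1 + 2 + 0 + 3 + 1 + 1 + 3 = 23

Answer: 23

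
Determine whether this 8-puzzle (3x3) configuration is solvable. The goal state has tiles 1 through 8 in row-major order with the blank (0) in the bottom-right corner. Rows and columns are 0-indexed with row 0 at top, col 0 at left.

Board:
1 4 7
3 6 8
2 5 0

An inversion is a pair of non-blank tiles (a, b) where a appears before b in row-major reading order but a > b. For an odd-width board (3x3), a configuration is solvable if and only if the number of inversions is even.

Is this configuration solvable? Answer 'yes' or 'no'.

Answer: no

Derivation:
Inversions (pairs i<j in row-major order where tile[i] > tile[j] > 0): 11
11 is odd, so the puzzle is not solvable.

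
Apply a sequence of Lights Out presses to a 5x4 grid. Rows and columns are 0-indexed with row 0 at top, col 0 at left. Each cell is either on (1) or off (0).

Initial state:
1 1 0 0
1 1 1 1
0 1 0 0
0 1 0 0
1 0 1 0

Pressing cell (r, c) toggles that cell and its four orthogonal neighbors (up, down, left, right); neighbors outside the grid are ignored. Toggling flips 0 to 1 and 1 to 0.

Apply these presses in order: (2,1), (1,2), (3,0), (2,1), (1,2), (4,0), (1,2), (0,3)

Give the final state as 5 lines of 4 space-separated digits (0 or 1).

Answer: 1 1 0 1
1 0 0 1
1 1 1 0
0 0 0 0
1 1 1 0

Derivation:
After press 1 at (2,1):
1 1 0 0
1 0 1 1
1 0 1 0
0 0 0 0
1 0 1 0

After press 2 at (1,2):
1 1 1 0
1 1 0 0
1 0 0 0
0 0 0 0
1 0 1 0

After press 3 at (3,0):
1 1 1 0
1 1 0 0
0 0 0 0
1 1 0 0
0 0 1 0

After press 4 at (2,1):
1 1 1 0
1 0 0 0
1 1 1 0
1 0 0 0
0 0 1 0

After press 5 at (1,2):
1 1 0 0
1 1 1 1
1 1 0 0
1 0 0 0
0 0 1 0

After press 6 at (4,0):
1 1 0 0
1 1 1 1
1 1 0 0
0 0 0 0
1 1 1 0

After press 7 at (1,2):
1 1 1 0
1 0 0 0
1 1 1 0
0 0 0 0
1 1 1 0

After press 8 at (0,3):
1 1 0 1
1 0 0 1
1 1 1 0
0 0 0 0
1 1 1 0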